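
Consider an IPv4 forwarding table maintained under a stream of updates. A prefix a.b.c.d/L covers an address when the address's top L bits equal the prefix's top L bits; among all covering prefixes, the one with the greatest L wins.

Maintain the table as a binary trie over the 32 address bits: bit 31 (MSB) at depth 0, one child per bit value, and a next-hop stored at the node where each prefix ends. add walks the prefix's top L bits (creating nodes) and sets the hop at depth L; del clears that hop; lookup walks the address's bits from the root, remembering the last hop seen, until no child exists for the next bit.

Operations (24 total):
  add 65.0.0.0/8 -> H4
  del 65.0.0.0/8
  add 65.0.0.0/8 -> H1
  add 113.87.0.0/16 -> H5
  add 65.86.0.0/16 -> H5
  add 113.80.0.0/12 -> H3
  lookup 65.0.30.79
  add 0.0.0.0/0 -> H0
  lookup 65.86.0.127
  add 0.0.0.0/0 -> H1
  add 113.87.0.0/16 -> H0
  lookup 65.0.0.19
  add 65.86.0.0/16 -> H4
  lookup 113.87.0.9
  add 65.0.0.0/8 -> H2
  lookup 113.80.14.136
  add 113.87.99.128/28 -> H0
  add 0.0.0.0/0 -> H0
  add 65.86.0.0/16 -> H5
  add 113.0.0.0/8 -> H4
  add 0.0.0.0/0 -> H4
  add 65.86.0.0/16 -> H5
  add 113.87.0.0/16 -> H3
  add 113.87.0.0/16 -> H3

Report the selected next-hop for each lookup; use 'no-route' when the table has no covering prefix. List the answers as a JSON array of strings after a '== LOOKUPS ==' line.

Process each operation:
  + 65.0.0.0/8 (H4) depth=8
  del 65.0.0.0/8 (clear depth 8)
  + 65.0.0.0/8 (H1) depth=8
  + 113.87.0.0/16 (H5) depth=16
  + 65.86.0.0/16 (H5) depth=16
  + 113.80.0.0/12 (H3) depth=12
  lookup 65.0.30.79: bits 010000010 walk d0:-→d1:-→d2:-→d3:-→d4:-→d5:-→d6:-→d7:-→d8:H1→d9:- -> H1
  + 0.0.0.0/0 (H0) depth=0
  lookup 65.86.0.127: bits 0100000101010110 walk d0:H0→d1:-→d2:-→d3:-→d4:-→d5:-→d6:-→d7:-→d8:H1→d9:-→d10:-→d11:-→d12:-→d13:-→d14:-→d15:-→d16:H5 -> H5
  + 0.0.0.0/0 (H1) depth=0
  + 113.87.0.0/16 (H0) depth=16
  lookup 65.0.0.19: bits 010000010 walk d0:H1→d1:-→d2:-→d3:-→d4:-→d5:-→d6:-→d7:-→d8:H1→d9:- -> H1
  + 65.86.0.0/16 (H4) depth=16
  lookup 113.87.0.9: bits 0111000101010111 walk d0:H1→d1:-→d2:-→d3:-→d4:-→d5:-→d6:-→d7:-→d8:-→d9:-→d10:-→d11:-→d12:H3→d13:-→d14:-→d15:-→d16:H0 -> H0
  + 65.0.0.0/8 (H2) depth=8
  lookup 113.80.14.136: bits 0111000101010 walk d0:H1→d1:-→d2:-→d3:-→d4:-→d5:-→d6:-→d7:-→d8:-→d9:-→d10:-→d11:-→d12:H3→d13:- -> H3
  + 113.87.99.128/28 (H0) depth=28
  + 0.0.0.0/0 (H0) depth=0
  + 65.86.0.0/16 (H5) depth=16
  + 113.0.0.0/8 (H4) depth=8
  + 0.0.0.0/0 (H4) depth=0
  + 65.86.0.0/16 (H5) depth=16
  + 113.87.0.0/16 (H3) depth=16
  + 113.87.0.0/16 (H3) depth=16

== LOOKUPS ==
["H1","H5","H1","H0","H3"]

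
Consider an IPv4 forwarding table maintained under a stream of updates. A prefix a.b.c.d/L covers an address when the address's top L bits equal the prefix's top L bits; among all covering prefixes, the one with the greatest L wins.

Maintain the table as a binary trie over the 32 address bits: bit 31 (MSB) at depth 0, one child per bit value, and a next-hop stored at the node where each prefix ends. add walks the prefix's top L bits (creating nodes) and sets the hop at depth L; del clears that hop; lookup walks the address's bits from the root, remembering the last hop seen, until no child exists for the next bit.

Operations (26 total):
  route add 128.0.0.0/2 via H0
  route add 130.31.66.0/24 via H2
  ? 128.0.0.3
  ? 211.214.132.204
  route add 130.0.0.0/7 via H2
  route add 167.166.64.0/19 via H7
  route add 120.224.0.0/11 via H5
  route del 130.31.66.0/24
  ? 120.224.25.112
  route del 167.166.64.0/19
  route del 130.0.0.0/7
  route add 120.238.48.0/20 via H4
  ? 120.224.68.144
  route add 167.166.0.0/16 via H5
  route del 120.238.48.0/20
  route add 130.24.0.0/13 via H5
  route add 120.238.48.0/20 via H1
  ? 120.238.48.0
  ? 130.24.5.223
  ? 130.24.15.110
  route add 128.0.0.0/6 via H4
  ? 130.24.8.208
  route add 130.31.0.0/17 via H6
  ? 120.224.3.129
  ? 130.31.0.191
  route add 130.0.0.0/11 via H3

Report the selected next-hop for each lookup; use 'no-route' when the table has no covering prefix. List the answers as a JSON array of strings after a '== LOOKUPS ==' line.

Trace:
  add 128.0.0.0/2 -> H0 at depth 2
  add 130.31.66.0/24 -> H2 at depth 24
  ? 128.0.0.3  path d0:-→d1:-→d2:H0→d3:-→d4:-→d5:-→d6:-  best=H0
  ? 211.214.132.204  path d0:-→d1:-  best=no-route
  add 130.0.0.0/7 -> H2 at depth 7
  add 167.166.64.0/19 -> H7 at depth 19
  add 120.224.0.0/11 -> H5 at depth 11
  - 130.31.66.0/24 clear@24
  ? 120.224.25.112  path d0:-→d1:-→d2:-→d3:-→d4:-→d5:-→d6:-→d7:-→d8:-→d9:-→d10:-→d11:H5  best=H5
  - 167.166.64.0/19 clear@19
  - 130.0.0.0/7 clear@7
  add 120.238.48.0/20 -> H4 at depth 20
  ? 120.224.68.144  path d0:-→d1:-→d2:-→d3:-→d4:-→d5:-→d6:-→d7:-→d8:-→d9:-→d10:-→d11:H5→d12:-  best=H5
  add 167.166.0.0/16 -> H5 at depth 16
  - 120.238.48.0/20 clear@20
  add 130.24.0.0/13 -> H5 at depth 13
  add 120.238.48.0/20 -> H1 at depth 20
  ? 120.238.48.0  path d0:-→d1:-→d2:-→d3:-→d4:-→d5:-→d6:-→d7:-→d8:-→d9:-→d10:-→d11:H5→d12:-→d13:-→d14:-→d15:-→d16:-→d17:-→d18:-→d19:-→d20:H1  best=H1
  ? 130.24.5.223  path d0:-→d1:-→d2:H0→d3:-→d4:-→d5:-→d6:-→d7:-→d8:-→d9:-→d10:-→d11:-→d12:-→d13:H5  best=H5
  ? 130.24.15.110  path d0:-→d1:-→d2:H0→d3:-→d4:-→d5:-→d6:-→d7:-→d8:-→d9:-→d10:-→d11:-→d12:-→d13:H5  best=H5
  add 128.0.0.0/6 -> H4 at depth 6
  ? 130.24.8.208  path d0:-→d1:-→d2:H0→d3:-→d4:-→d5:-→d6:H4→d7:-→d8:-→d9:-→d10:-→d11:-→d12:-→d13:H5  best=H5
  add 130.31.0.0/17 -> H6 at depth 17
  ? 120.224.3.129  path d0:-→d1:-→d2:-→d3:-→d4:-→d5:-→d6:-→d7:-→d8:-→d9:-→d10:-→d11:H5→d12:-  best=H5
  ? 130.31.0.191  path d0:-→d1:-→d2:H0→d3:-→d4:-→d5:-→d6:H4→d7:-→d8:-→d9:-→d10:-→d11:-→d12:-→d13:H5→d14:-→d15:-→d16:-→d17:H6  best=H6
  add 130.0.0.0/11 -> H3 at depth 11

== LOOKUPS ==
["H0","no-route","H5","H5","H1","H5","H5","H5","H5","H6"]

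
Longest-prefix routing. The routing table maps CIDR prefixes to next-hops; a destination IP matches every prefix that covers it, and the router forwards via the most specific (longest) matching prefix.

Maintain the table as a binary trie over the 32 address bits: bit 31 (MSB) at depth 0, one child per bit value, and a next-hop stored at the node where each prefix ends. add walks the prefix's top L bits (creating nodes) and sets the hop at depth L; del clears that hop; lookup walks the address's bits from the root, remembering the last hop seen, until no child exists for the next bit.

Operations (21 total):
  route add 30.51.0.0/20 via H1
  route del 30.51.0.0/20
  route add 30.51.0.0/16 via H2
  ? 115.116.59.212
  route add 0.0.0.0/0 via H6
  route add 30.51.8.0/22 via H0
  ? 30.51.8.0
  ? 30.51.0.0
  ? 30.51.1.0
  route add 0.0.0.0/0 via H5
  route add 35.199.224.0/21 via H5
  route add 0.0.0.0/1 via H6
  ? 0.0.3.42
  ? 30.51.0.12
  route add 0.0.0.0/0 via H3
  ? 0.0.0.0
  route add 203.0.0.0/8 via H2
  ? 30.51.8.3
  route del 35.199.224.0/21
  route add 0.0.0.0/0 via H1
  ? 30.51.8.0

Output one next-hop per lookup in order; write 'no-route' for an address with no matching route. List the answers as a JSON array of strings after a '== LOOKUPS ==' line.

Apply in order:
  add 30.51.0.0/20 -> H1 at depth 20
  del 30.51.0.0/20 (clear depth 20)
  add 30.51.0.0/16 -> H2 at depth 16
  lookup 115.116.59.212: bits 0 walk d0:-→d1:- -> no-route
  add 0.0.0.0/0 -> H6 at depth 0
  add 30.51.8.0/22 -> H0 at depth 22
  lookup 30.51.8.0: bits 0001111000110011000010 walk d0:H6→d1:-→d2:-→d3:-→d4:-→d5:-→d6:-→d7:-→d8:-→d9:-→d10:-→d11:-→d12:-→d13:-→d14:-→d15:-→d16:H2→d17:-→d18:-→d19:-→d20:-→d21:-→d22:H0 -> H0
  lookup 30.51.0.0: bits 00011110001100110000 walk d0:H6→d1:-→d2:-→d3:-→d4:-→d5:-→d6:-→d7:-→d8:-→d9:-→d10:-→d11:-→d12:-→d13:-→d14:-→d15:-→d16:H2→d17:-→d18:-→d19:-→d20:- -> H2
  lookup 30.51.1.0: bits 00011110001100110000 walk d0:H6→d1:-→d2:-→d3:-→d4:-→d5:-→d6:-→d7:-→d8:-→d9:-→d10:-→d11:-→d12:-→d13:-→d14:-→d15:-→d16:H2→d17:-→d18:-→d19:-→d20:- -> H2
  add 0.0.0.0/0 -> H5 at depth 0
  add 35.199.224.0/21 -> H5 at depth 21
  add 0.0.0.0/1 -> H6 at depth 1
  lookup 0.0.3.42: bits 000 walk d0:H5→d1:H6→d2:-→d3:- -> H6
  lookup 30.51.0.12: bits 00011110001100110000 walk d0:H5→d1:H6→d2:-→d3:-→d4:-→d5:-→d6:-→d7:-→d8:-→d9:-→d10:-→d11:-→d12:-→d13:-→d14:-→d15:-→d16:H2→d17:-→d18:-→d19:-→d20:- -> H2
  add 0.0.0.0/0 -> H3 at depth 0
  lookup 0.0.0.0: bits 000 walk d0:H3→d1:H6→d2:-→d3:- -> H6
  add 203.0.0.0/8 -> H2 at depth 8
  lookup 30.51.8.3: bits 0001111000110011000010 walk d0:H3→d1:H6→d2:-→d3:-→d4:-→d5:-→d6:-→d7:-→d8:-→d9:-→d10:-→d11:-→d12:-→d13:-→d14:-→d15:-→d16:H2→d17:-→d18:-→d19:-→d20:-→d21:-→d22:H0 -> H0
  del 35.199.224.0/21 (clear depth 21)
  add 0.0.0.0/0 -> H1 at depth 0
  lookup 30.51.8.0: bits 0001111000110011000010 walk d0:H1→d1:H6→d2:-→d3:-→d4:-→d5:-→d6:-→d7:-→d8:-→d9:-→d10:-→d11:-→d12:-→d13:-→d14:-→d15:-→d16:H2→d17:-→d18:-→d19:-→d20:-→d21:-→d22:H0 -> H0

== LOOKUPS ==
["no-route","H0","H2","H2","H6","H2","H6","H0","H0"]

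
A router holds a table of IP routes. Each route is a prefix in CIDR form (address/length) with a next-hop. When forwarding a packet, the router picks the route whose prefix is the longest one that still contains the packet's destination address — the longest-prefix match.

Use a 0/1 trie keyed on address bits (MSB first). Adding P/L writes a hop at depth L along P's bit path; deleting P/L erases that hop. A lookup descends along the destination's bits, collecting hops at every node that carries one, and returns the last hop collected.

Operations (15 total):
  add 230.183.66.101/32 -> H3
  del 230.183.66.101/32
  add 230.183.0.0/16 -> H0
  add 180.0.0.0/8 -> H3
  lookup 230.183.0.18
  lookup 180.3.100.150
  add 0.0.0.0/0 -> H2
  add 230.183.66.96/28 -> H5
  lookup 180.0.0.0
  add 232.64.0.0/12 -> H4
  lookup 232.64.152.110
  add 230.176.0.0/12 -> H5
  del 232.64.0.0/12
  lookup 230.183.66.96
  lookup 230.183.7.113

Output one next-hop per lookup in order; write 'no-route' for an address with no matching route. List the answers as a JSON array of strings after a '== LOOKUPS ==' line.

Process each operation:
  add 230.183.66.101/32 -> H3 at depth 32
  del 230.183.66.101/32 (clear depth 32)
  add 230.183.0.0/16 -> H0 at depth 16
  add 180.0.0.0/8 -> H3 at depth 8
  lookup 230.183.0.18: bits 11100110101101110 walk d0:-→d1:-→d2:-→d3:-→d4:-→d5:-→d6:-→d7:-→d8:-→d9:-→d10:-→d11:-→d12:-→d13:-→d14:-→d15:-→d16:H0→d17:- -> H0
  lookup 180.3.100.150: bits 10110100 walk d0:-→d1:-→d2:-→d3:-→d4:-→d5:-→d6:-→d7:-→d8:H3 -> H3
  add 0.0.0.0/0 -> H2 at depth 0
  add 230.183.66.96/28 -> H5 at depth 28
  lookup 180.0.0.0: bits 10110100 walk d0:H2→d1:-→d2:-→d3:-→d4:-→d5:-→d6:-→d7:-→d8:H3 -> H3
  add 232.64.0.0/12 -> H4 at depth 12
  lookup 232.64.152.110: bits 111010000100 walk d0:H2→d1:-→d2:-→d3:-→d4:-→d5:-→d6:-→d7:-→d8:-→d9:-→d10:-→d11:-→d12:H4 -> H4
  add 230.176.0.0/12 -> H5 at depth 12
  del 232.64.0.0/12 (clear depth 12)
  lookup 230.183.66.96: bits 11100110101101110100001001100 walk d0:H2→d1:-→d2:-→d3:-→d4:-→d5:-→d6:-→d7:-→d8:-→d9:-→d10:-→d11:-→d12:H5→d13:-→d14:-→d15:-→d16:H0→d17:-→d18:-→d19:-→d20:-→d21:-→d22:-→d23:-→d24:-→d25:-→d26:-→d27:-→d28:H5→d29:- -> H5
  lookup 230.183.7.113: bits 11100110101101110 walk d0:H2→d1:-→d2:-→d3:-→d4:-→d5:-→d6:-→d7:-→d8:-→d9:-→d10:-→d11:-→d12:H5→d13:-→d14:-→d15:-→d16:H0→d17:- -> H0

== LOOKUPS ==
["H0","H3","H3","H4","H5","H0"]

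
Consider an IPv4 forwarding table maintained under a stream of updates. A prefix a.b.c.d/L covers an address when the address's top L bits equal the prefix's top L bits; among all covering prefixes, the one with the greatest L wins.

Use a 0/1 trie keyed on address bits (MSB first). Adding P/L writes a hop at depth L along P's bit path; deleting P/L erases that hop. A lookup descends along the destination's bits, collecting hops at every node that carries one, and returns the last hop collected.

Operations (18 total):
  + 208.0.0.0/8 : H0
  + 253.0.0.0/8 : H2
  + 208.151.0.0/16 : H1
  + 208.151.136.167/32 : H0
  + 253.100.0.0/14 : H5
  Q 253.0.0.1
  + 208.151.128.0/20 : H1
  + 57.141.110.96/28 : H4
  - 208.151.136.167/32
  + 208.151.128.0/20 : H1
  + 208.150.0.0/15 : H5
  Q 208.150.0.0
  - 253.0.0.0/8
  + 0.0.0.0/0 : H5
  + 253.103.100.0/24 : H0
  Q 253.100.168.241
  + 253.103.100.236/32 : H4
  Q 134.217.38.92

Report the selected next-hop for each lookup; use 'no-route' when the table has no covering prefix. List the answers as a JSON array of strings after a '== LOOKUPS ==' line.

Process each operation:
  add 208.0.0.0/8 -> H0 at depth 8
  add 253.0.0.0/8 -> H2 at depth 8
  add 208.151.0.0/16 -> H1 at depth 16
  add 208.151.136.167/32 -> H0 at depth 32
  add 253.100.0.0/14 -> H5 at depth 14
  lookup 253.0.0.1: bits 111111010 walk d0:-→d1:-→d2:-→d3:-→d4:-→d5:-→d6:-→d7:-→d8:H2→d9:- -> H2
  add 208.151.128.0/20 -> H1 at depth 20
  add 57.141.110.96/28 -> H4 at depth 28
  - 208.151.136.167/32 clear@32
  add 208.151.128.0/20 -> H1 at depth 20
  add 208.150.0.0/15 -> H5 at depth 15
  lookup 208.150.0.0: bits 110100001001011 walk d0:-→d1:-→d2:-→d3:-→d4:-→d5:-→d6:-→d7:-→d8:H0→d9:-→d10:-→d11:-→d12:-→d13:-→d14:-→d15:H5 -> H5
  - 253.0.0.0/8 clear@8
  add 0.0.0.0/0 -> H5 at depth 0
  add 253.103.100.0/24 -> H0 at depth 24
  lookup 253.100.168.241: bits 11111101011001 walk d0:H5→d1:-→d2:-→d3:-→d4:-→d5:-→d6:-→d7:-→d8:-→d9:-→d10:-→d11:-→d12:-→d13:-→d14:H5 -> H5
  add 253.103.100.236/32 -> H4 at depth 32
  lookup 134.217.38.92: bits 1 walk d0:H5→d1:- -> H5

== LOOKUPS ==
["H2","H5","H5","H5"]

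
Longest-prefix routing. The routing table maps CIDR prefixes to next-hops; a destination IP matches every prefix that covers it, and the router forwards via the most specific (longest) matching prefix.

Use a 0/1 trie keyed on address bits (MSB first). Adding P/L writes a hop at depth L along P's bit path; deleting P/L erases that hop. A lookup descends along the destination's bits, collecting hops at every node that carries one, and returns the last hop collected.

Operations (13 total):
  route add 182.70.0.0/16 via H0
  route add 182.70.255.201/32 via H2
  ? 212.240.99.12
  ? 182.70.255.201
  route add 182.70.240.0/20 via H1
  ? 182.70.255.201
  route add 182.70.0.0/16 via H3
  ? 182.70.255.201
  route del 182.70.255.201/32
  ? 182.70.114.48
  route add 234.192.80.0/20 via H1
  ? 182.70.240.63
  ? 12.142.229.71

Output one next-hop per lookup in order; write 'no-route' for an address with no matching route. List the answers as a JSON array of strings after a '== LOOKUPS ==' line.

Apply in order:
  + 182.70.0.0/16 (H0) depth=16
  + 182.70.255.201/32 (H2) depth=32
  Q 212.240.99.12: descend 1 ; hops seen [∅] ; pick no-route
  Q 182.70.255.201: descend 10110110010001101111111111001001 ; hops seen [H0,H2] ; pick H2
  + 182.70.240.0/20 (H1) depth=20
  Q 182.70.255.201: descend 10110110010001101111111111001001 ; hops seen [H0,H1,H2] ; pick H2
  + 182.70.0.0/16 (H3) depth=16
  Q 182.70.255.201: descend 10110110010001101111111111001001 ; hops seen [H3,H1,H2] ; pick H2
  - 182.70.255.201/32 clear@32
  Q 182.70.114.48: descend 1011011001000110 ; hops seen [H3] ; pick H3
  + 234.192.80.0/20 (H1) depth=20
  Q 182.70.240.63: descend 10110110010001101111 ; hops seen [H3,H1] ; pick H1
  Q 12.142.229.71: descend ε ; hops seen [∅] ; pick no-route

== LOOKUPS ==
["no-route","H2","H2","H2","H3","H1","no-route"]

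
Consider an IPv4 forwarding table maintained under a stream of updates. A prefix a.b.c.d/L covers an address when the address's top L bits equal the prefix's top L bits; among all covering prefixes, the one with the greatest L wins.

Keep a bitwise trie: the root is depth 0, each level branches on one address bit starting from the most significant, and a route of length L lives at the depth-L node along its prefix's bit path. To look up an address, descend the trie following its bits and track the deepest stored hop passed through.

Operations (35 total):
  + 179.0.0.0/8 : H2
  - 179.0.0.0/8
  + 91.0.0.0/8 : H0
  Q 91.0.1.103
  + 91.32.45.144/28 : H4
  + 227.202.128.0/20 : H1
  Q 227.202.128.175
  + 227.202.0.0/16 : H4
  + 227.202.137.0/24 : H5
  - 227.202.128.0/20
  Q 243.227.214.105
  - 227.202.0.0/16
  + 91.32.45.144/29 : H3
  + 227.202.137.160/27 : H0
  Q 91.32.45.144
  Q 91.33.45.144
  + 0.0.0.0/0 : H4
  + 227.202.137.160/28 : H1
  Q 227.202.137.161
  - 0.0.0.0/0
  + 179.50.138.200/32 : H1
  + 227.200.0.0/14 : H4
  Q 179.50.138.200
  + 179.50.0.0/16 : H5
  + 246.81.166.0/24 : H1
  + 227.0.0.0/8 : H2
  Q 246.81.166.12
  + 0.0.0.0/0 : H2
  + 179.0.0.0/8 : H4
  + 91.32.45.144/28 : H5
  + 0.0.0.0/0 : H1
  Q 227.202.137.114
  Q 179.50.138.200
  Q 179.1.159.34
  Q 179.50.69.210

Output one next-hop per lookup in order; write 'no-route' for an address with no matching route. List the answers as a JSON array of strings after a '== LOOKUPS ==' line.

Apply in order:
  add 179.0.0.0/8 -> H2 at depth 8
  del 179.0.0.0/8 (clear depth 8)
  add 91.0.0.0/8 -> H0 at depth 8
  Q 91.0.1.103: descend 01011011 ; hops seen [H0] ; pick H0
  add 91.32.45.144/28 -> H4 at depth 28
  add 227.202.128.0/20 -> H1 at depth 20
  Q 227.202.128.175: descend 11100011110010101000 ; hops seen [H1] ; pick H1
  add 227.202.0.0/16 -> H4 at depth 16
  add 227.202.137.0/24 -> H5 at depth 24
  del 227.202.128.0/20 (clear depth 20)
  Q 243.227.214.105: descend 111 ; hops seen [∅] ; pick no-route
  del 227.202.0.0/16 (clear depth 16)
  add 91.32.45.144/29 -> H3 at depth 29
  add 227.202.137.160/27 -> H0 at depth 27
  Q 91.32.45.144: descend 01011011001000000010110110010 ; hops seen [H0,H4,H3] ; pick H3
  Q 91.33.45.144: descend 010110110010000 ; hops seen [H0] ; pick H0
  add 0.0.0.0/0 -> H4 at depth 0
  add 227.202.137.160/28 -> H1 at depth 28
  Q 227.202.137.161: descend 1110001111001010100010011010 ; hops seen [H4,H5,H0,H1] ; pick H1
  del 0.0.0.0/0 (clear depth 0)
  add 179.50.138.200/32 -> H1 at depth 32
  add 227.200.0.0/14 -> H4 at depth 14
  Q 179.50.138.200: descend 10110011001100101000101011001000 ; hops seen [H1] ; pick H1
  add 179.50.0.0/16 -> H5 at depth 16
  add 246.81.166.0/24 -> H1 at depth 24
  add 227.0.0.0/8 -> H2 at depth 8
  Q 246.81.166.12: descend 111101100101000110100110 ; hops seen [H1] ; pick H1
  add 0.0.0.0/0 -> H2 at depth 0
  add 179.0.0.0/8 -> H4 at depth 8
  add 91.32.45.144/28 -> H5 at depth 28
  add 0.0.0.0/0 -> H1 at depth 0
  Q 227.202.137.114: descend 111000111100101010001001 ; hops seen [H1,H2,H4,H5] ; pick H5
  Q 179.50.138.200: descend 10110011001100101000101011001000 ; hops seen [H1,H4,H5,H1] ; pick H1
  Q 179.1.159.34: descend 1011001100 ; hops seen [H1,H4] ; pick H4
  Q 179.50.69.210: descend 1011001100110010 ; hops seen [H1,H4,H5] ; pick H5

== LOOKUPS ==
["H0","H1","no-route","H3","H0","H1","H1","H1","H5","H1","H4","H5"]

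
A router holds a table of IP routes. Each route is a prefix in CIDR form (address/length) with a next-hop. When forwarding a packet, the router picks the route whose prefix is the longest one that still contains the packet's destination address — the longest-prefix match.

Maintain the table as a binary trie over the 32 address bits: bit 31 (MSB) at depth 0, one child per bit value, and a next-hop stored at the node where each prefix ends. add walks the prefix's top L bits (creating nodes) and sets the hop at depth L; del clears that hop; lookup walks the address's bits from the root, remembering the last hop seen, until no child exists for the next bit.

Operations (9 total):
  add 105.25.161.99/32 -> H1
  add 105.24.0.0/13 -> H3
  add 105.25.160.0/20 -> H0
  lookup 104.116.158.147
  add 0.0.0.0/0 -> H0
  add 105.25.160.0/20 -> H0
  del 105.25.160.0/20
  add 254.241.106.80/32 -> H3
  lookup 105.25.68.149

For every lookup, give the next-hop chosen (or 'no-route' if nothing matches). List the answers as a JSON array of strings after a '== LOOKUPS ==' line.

Trace:
  add 105.25.161.99/32 -> H1 at depth 32
  add 105.24.0.0/13 -> H3 at depth 13
  add 105.25.160.0/20 -> H0 at depth 20
  Q 104.116.158.147: descend 0110100 ; hops seen [∅] ; pick no-route
  add 0.0.0.0/0 -> H0 at depth 0
  add 105.25.160.0/20 -> H0 at depth 20
  del 105.25.160.0/20 (clear depth 20)
  add 254.241.106.80/32 -> H3 at depth 32
  Q 105.25.68.149: descend 0110100100011001 ; hops seen [H0,H3] ; pick H3

== LOOKUPS ==
["no-route","H3"]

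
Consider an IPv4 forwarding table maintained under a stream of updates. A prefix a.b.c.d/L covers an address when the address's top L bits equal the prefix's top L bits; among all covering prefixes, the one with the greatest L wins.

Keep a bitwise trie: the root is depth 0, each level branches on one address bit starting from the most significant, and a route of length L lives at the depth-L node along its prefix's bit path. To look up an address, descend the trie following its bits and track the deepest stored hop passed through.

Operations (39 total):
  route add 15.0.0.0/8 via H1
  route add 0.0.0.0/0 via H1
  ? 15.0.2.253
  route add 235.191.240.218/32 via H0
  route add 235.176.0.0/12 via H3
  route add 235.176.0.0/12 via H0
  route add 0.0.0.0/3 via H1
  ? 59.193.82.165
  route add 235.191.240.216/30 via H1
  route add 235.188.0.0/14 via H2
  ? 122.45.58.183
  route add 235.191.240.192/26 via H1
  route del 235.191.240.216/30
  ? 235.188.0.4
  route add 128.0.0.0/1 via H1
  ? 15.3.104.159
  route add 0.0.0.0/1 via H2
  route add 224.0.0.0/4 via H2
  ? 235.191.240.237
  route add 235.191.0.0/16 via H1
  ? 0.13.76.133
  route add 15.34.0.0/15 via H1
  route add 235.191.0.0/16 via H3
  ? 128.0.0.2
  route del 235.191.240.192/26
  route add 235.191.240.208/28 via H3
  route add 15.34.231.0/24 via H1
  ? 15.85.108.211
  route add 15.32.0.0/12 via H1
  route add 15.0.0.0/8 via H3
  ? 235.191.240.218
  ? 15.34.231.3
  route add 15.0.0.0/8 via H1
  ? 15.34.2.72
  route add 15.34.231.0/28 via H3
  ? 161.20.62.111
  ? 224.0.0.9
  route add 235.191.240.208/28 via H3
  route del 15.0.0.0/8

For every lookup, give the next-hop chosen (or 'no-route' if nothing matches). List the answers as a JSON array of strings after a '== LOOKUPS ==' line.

Process each operation:
  + 15.0.0.0/8 (H1) depth=8
  + 0.0.0.0/0 (H1) depth=0
  Q 15.0.2.253: descend 00001111 ; hops seen [H1,H1] ; pick H1
  + 235.191.240.218/32 (H0) depth=32
  + 235.176.0.0/12 (H3) depth=12
  + 235.176.0.0/12 (H0) depth=12
  + 0.0.0.0/3 (H1) depth=3
  Q 59.193.82.165: descend 00 ; hops seen [H1] ; pick H1
  + 235.191.240.216/30 (H1) depth=30
  + 235.188.0.0/14 (H2) depth=14
  Q 122.45.58.183: descend 0 ; hops seen [H1] ; pick H1
  + 235.191.240.192/26 (H1) depth=26
  del 235.191.240.216/30 (clear depth 30)
  Q 235.188.0.4: descend 11101011101111 ; hops seen [H1,H0,H2] ; pick H2
  + 128.0.0.0/1 (H1) depth=1
  Q 15.3.104.159: descend 00001111 ; hops seen [H1,H1,H1] ; pick H1
  + 0.0.0.0/1 (H2) depth=1
  + 224.0.0.0/4 (H2) depth=4
  Q 235.191.240.237: descend 11101011101111111111000011 ; hops seen [H1,H1,H2,H0,H2,H1] ; pick H1
  + 235.191.0.0/16 (H1) depth=16
  Q 0.13.76.133: descend 0000 ; hops seen [H1,H2,H1] ; pick H1
  + 15.34.0.0/15 (H1) depth=15
  + 235.191.0.0/16 (H3) depth=16
  Q 128.0.0.2: descend 1 ; hops seen [H1,H1] ; pick H1
  del 235.191.240.192/26 (clear depth 26)
  + 235.191.240.208/28 (H3) depth=28
  + 15.34.231.0/24 (H1) depth=24
  Q 15.85.108.211: descend 000011110 ; hops seen [H1,H2,H1,H1] ; pick H1
  + 15.32.0.0/12 (H1) depth=12
  + 15.0.0.0/8 (H3) depth=8
  Q 235.191.240.218: descend 11101011101111111111000011011010 ; hops seen [H1,H1,H2,H0,H2,H3,H3,H0] ; pick H0
  Q 15.34.231.3: descend 000011110010001011100111 ; hops seen [H1,H2,H1,H3,H1,H1,H1] ; pick H1
  + 15.0.0.0/8 (H1) depth=8
  Q 15.34.2.72: descend 0000111100100010 ; hops seen [H1,H2,H1,H1,H1,H1] ; pick H1
  + 15.34.231.0/28 (H3) depth=28
  Q 161.20.62.111: descend 1 ; hops seen [H1,H1] ; pick H1
  Q 224.0.0.9: descend 1110 ; hops seen [H1,H1,H2] ; pick H2
  + 235.191.240.208/28 (H3) depth=28
  del 15.0.0.0/8 (clear depth 8)

== LOOKUPS ==
["H1","H1","H1","H2","H1","H1","H1","H1","H1","H0","H1","H1","H1","H2"]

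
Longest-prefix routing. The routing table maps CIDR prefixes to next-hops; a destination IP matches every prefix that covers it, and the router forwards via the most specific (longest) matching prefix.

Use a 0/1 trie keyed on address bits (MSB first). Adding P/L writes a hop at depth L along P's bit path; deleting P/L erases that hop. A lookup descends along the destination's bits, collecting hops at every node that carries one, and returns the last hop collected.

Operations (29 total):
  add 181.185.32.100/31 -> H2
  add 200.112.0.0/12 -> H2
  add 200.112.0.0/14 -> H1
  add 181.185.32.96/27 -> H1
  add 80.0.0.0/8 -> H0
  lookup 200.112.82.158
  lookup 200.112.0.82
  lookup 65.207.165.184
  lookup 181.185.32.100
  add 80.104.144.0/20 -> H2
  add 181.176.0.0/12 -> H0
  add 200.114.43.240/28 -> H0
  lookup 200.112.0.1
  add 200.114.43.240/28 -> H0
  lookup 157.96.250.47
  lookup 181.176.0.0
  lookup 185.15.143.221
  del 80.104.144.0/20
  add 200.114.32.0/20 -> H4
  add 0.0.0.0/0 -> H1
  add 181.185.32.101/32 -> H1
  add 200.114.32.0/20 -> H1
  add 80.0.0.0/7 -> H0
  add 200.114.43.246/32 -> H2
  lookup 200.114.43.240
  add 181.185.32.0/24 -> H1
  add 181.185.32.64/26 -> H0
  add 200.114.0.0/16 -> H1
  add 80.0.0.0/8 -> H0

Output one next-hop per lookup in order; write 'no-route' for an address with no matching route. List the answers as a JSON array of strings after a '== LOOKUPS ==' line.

Process each operation:
  + 181.185.32.100/31 (H2) depth=31
  + 200.112.0.0/12 (H2) depth=12
  + 200.112.0.0/14 (H1) depth=14
  + 181.185.32.96/27 (H1) depth=27
  + 80.0.0.0/8 (H0) depth=8
  lookup 200.112.82.158: bits 11001000011100 walk d0:-→d1:-→d2:-→d3:-→d4:-→d5:-→d6:-→d7:-→d8:-→d9:-→d10:-→d11:-→d12:H2→d13:-→d14:H1 -> H1
  lookup 200.112.0.82: bits 11001000011100 walk d0:-→d1:-→d2:-→d3:-→d4:-→d5:-→d6:-→d7:-→d8:-→d9:-→d10:-→d11:-→d12:H2→d13:-→d14:H1 -> H1
  lookup 65.207.165.184: bits 010 walk d0:-→d1:-→d2:-→d3:- -> no-route
  lookup 181.185.32.100: bits 1011010110111001001000000110010 walk d0:-→d1:-→d2:-→d3:-→d4:-→d5:-→d6:-→d7:-→d8:-→d9:-→d10:-→d11:-→d12:-→d13:-→d14:-→d15:-→d16:-→d17:-→d18:-→d19:-→d20:-→d21:-→d22:-→d23:-→d24:-→d25:-→d26:-→d27:H1→d28:-→d29:-→d30:-→d31:H2 -> H2
  + 80.104.144.0/20 (H2) depth=20
  + 181.176.0.0/12 (H0) depth=12
  + 200.114.43.240/28 (H0) depth=28
  lookup 200.112.0.1: bits 11001000011100 walk d0:-→d1:-→d2:-→d3:-→d4:-→d5:-→d6:-→d7:-→d8:-→d9:-→d10:-→d11:-→d12:H2→d13:-→d14:H1 -> H1
  + 200.114.43.240/28 (H0) depth=28
  lookup 157.96.250.47: bits 10 walk d0:-→d1:-→d2:- -> no-route
  lookup 181.176.0.0: bits 101101011011 walk d0:-→d1:-→d2:-→d3:-→d4:-→d5:-→d6:-→d7:-→d8:-→d9:-→d10:-→d11:-→d12:H0 -> H0
  lookup 185.15.143.221: bits 1011 walk d0:-→d1:-→d2:-→d3:-→d4:- -> no-route
  del 80.104.144.0/20 (clear depth 20)
  + 200.114.32.0/20 (H4) depth=20
  + 0.0.0.0/0 (H1) depth=0
  + 181.185.32.101/32 (H1) depth=32
  + 200.114.32.0/20 (H1) depth=20
  + 80.0.0.0/7 (H0) depth=7
  + 200.114.43.246/32 (H2) depth=32
  lookup 200.114.43.240: bits 11001000011100100010101111110 walk d0:H1→d1:-→d2:-→d3:-→d4:-→d5:-→d6:-→d7:-→d8:-→d9:-→d10:-→d11:-→d12:H2→d13:-→d14:H1→d15:-→d16:-→d17:-→d18:-→d19:-→d20:H1→d21:-→d22:-→d23:-→d24:-→d25:-→d26:-→d27:-→d28:H0→d29:- -> H0
  + 181.185.32.0/24 (H1) depth=24
  + 181.185.32.64/26 (H0) depth=26
  + 200.114.0.0/16 (H1) depth=16
  + 80.0.0.0/8 (H0) depth=8

== LOOKUPS ==
["H1","H1","no-route","H2","H1","no-route","H0","no-route","H0"]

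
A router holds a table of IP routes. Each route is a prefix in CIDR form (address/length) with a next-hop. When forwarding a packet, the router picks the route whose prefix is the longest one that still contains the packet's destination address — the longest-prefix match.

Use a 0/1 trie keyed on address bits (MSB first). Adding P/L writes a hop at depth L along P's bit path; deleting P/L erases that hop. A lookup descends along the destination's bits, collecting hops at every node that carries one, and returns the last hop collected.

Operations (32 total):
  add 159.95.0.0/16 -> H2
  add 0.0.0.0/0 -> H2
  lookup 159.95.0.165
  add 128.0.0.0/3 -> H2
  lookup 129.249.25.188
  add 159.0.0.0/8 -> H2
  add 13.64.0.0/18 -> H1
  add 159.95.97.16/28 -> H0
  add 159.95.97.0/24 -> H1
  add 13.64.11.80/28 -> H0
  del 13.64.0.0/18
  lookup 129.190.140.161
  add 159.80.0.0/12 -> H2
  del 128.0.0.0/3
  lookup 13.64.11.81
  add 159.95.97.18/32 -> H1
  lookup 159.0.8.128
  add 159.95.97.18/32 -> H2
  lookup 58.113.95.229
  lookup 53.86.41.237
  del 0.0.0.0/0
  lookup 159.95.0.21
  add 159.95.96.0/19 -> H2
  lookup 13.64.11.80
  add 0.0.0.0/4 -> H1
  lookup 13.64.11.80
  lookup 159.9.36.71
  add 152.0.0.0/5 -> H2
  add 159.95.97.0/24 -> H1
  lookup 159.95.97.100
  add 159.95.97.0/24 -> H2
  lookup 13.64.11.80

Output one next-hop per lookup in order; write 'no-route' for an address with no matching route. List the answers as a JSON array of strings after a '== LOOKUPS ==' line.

Process each operation:
  + 159.95.0.0/16 (H2) depth=16
  + 0.0.0.0/0 (H2) depth=0
  lookup 159.95.0.165: bits 1001111101011111 walk d0:H2→d1:-→d2:-→d3:-→d4:-→d5:-→d6:-→d7:-→d8:-→d9:-→d10:-→d11:-→d12:-→d13:-→d14:-→d15:-→d16:H2 -> H2
  + 128.0.0.0/3 (H2) depth=3
  lookup 129.249.25.188: bits 100 walk d0:H2→d1:-→d2:-→d3:H2 -> H2
  + 159.0.0.0/8 (H2) depth=8
  + 13.64.0.0/18 (H1) depth=18
  + 159.95.97.16/28 (H0) depth=28
  + 159.95.97.0/24 (H1) depth=24
  + 13.64.11.80/28 (H0) depth=28
  - 13.64.0.0/18 clear@18
  lookup 129.190.140.161: bits 100 walk d0:H2→d1:-→d2:-→d3:H2 -> H2
  + 159.80.0.0/12 (H2) depth=12
  - 128.0.0.0/3 clear@3
  lookup 13.64.11.81: bits 0000110101000000000010110101 walk d0:H2→d1:-→d2:-→d3:-→d4:-→d5:-→d6:-→d7:-→d8:-→d9:-→d10:-→d11:-→d12:-→d13:-→d14:-→d15:-→d16:-→d17:-→d18:-→d19:-→d20:-→d21:-→d22:-→d23:-→d24:-→d25:-→d26:-→d27:-→d28:H0 -> H0
  + 159.95.97.18/32 (H1) depth=32
  lookup 159.0.8.128: bits 100111110 walk d0:H2→d1:-→d2:-→d3:-→d4:-→d5:-→d6:-→d7:-→d8:H2→d9:- -> H2
  + 159.95.97.18/32 (H2) depth=32
  lookup 58.113.95.229: bits 00 walk d0:H2→d1:-→d2:- -> H2
  lookup 53.86.41.237: bits 00 walk d0:H2→d1:-→d2:- -> H2
  - 0.0.0.0/0 clear@0
  lookup 159.95.0.21: bits 10011111010111110 walk d0:-→d1:-→d2:-→d3:-→d4:-→d5:-→d6:-→d7:-→d8:H2→d9:-→d10:-→d11:-→d12:H2→d13:-→d14:-→d15:-→d16:H2→d17:- -> H2
  + 159.95.96.0/19 (H2) depth=19
  lookup 13.64.11.80: bits 0000110101000000000010110101 walk d0:-→d1:-→d2:-→d3:-→d4:-→d5:-→d6:-→d7:-→d8:-→d9:-→d10:-→d11:-→d12:-→d13:-→d14:-→d15:-→d16:-→d17:-→d18:-→d19:-→d20:-→d21:-→d22:-→d23:-→d24:-→d25:-→d26:-→d27:-→d28:H0 -> H0
  + 0.0.0.0/4 (H1) depth=4
  lookup 13.64.11.80: bits 0000110101000000000010110101 walk d0:-→d1:-→d2:-→d3:-→d4:H1→d5:-→d6:-→d7:-→d8:-→d9:-→d10:-→d11:-→d12:-→d13:-→d14:-→d15:-→d16:-→d17:-→d18:-→d19:-→d20:-→d21:-→d22:-→d23:-→d24:-→d25:-→d26:-→d27:-→d28:H0 -> H0
  lookup 159.9.36.71: bits 100111110 walk d0:-→d1:-→d2:-→d3:-→d4:-→d5:-→d6:-→d7:-→d8:H2→d9:- -> H2
  + 152.0.0.0/5 (H2) depth=5
  + 159.95.97.0/24 (H1) depth=24
  lookup 159.95.97.100: bits 1001111101011111011000010 walk d0:-→d1:-→d2:-→d3:-→d4:-→d5:H2→d6:-→d7:-→d8:H2→d9:-→d10:-→d11:-→d12:H2→d13:-→d14:-→d15:-→d16:H2→d17:-→d18:-→d19:H2→d20:-→d21:-→d22:-→d23:-→d24:H1→d25:- -> H1
  + 159.95.97.0/24 (H2) depth=24
  lookup 13.64.11.80: bits 0000110101000000000010110101 walk d0:-→d1:-→d2:-→d3:-→d4:H1→d5:-→d6:-→d7:-→d8:-→d9:-→d10:-→d11:-→d12:-→d13:-→d14:-→d15:-→d16:-→d17:-→d18:-→d19:-→d20:-→d21:-→d22:-→d23:-→d24:-→d25:-→d26:-→d27:-→d28:H0 -> H0

== LOOKUPS ==
["H2","H2","H2","H0","H2","H2","H2","H2","H0","H0","H2","H1","H0"]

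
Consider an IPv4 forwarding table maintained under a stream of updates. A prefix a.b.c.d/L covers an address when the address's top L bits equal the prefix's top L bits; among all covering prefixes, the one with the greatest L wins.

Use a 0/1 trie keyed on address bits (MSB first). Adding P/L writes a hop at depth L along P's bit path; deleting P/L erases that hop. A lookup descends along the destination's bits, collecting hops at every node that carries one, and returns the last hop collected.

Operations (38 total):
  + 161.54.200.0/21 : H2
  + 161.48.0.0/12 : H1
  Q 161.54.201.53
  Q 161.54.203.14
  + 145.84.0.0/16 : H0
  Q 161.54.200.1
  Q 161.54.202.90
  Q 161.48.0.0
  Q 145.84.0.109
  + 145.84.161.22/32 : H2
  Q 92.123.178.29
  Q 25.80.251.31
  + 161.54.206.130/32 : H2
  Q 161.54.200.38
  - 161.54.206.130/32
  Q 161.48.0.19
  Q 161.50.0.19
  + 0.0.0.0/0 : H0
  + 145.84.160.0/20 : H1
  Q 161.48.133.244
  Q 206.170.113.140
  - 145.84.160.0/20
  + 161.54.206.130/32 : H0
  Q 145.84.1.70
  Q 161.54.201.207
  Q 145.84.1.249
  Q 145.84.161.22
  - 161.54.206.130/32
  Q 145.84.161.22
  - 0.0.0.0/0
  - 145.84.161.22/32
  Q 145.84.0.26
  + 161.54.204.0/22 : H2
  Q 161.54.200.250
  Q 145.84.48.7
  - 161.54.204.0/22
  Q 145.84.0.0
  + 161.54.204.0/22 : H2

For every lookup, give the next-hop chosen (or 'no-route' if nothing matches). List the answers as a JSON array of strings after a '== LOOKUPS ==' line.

Apply in order:
  + 161.54.200.0/21 (H2) depth=21
  + 161.48.0.0/12 (H1) depth=12
  ? 161.54.201.53  path d0:-→d1:-→d2:-→d3:-→d4:-→d5:-→d6:-→d7:-→d8:-→d9:-→d10:-→d11:-→d12:H1→d13:-→d14:-→d15:-→d16:-→d17:-→d18:-→d19:-→d20:-→d21:H2  best=H2
  ? 161.54.203.14  path d0:-→d1:-→d2:-→d3:-→d4:-→d5:-→d6:-→d7:-→d8:-→d9:-→d10:-→d11:-→d12:H1→d13:-→d14:-→d15:-→d16:-→d17:-→d18:-→d19:-→d20:-→d21:H2  best=H2
  + 145.84.0.0/16 (H0) depth=16
  ? 161.54.200.1  path d0:-→d1:-→d2:-→d3:-→d4:-→d5:-→d6:-→d7:-→d8:-→d9:-→d10:-→d11:-→d12:H1→d13:-→d14:-→d15:-→d16:-→d17:-→d18:-→d19:-→d20:-→d21:H2  best=H2
  ? 161.54.202.90  path d0:-→d1:-→d2:-→d3:-→d4:-→d5:-→d6:-→d7:-→d8:-→d9:-→d10:-→d11:-→d12:H1→d13:-→d14:-→d15:-→d16:-→d17:-→d18:-→d19:-→d20:-→d21:H2  best=H2
  ? 161.48.0.0  path d0:-→d1:-→d2:-→d3:-→d4:-→d5:-→d6:-→d7:-→d8:-→d9:-→d10:-→d11:-→d12:H1→d13:-  best=H1
  ? 145.84.0.109  path d0:-→d1:-→d2:-→d3:-→d4:-→d5:-→d6:-→d7:-→d8:-→d9:-→d10:-→d11:-→d12:-→d13:-→d14:-→d15:-→d16:H0  best=H0
  + 145.84.161.22/32 (H2) depth=32
  ? 92.123.178.29  path d0:-  best=no-route
  ? 25.80.251.31  path d0:-  best=no-route
  + 161.54.206.130/32 (H2) depth=32
  ? 161.54.200.38  path d0:-→d1:-→d2:-→d3:-→d4:-→d5:-→d6:-→d7:-→d8:-→d9:-→d10:-→d11:-→d12:H1→d13:-→d14:-→d15:-→d16:-→d17:-→d18:-→d19:-→d20:-→d21:H2  best=H2
  - 161.54.206.130/32 clear@32
  ? 161.48.0.19  path d0:-→d1:-→d2:-→d3:-→d4:-→d5:-→d6:-→d7:-→d8:-→d9:-→d10:-→d11:-→d12:H1→d13:-  best=H1
  ? 161.50.0.19  path d0:-→d1:-→d2:-→d3:-→d4:-→d5:-→d6:-→d7:-→d8:-→d9:-→d10:-→d11:-→d12:H1→d13:-  best=H1
  + 0.0.0.0/0 (H0) depth=0
  + 145.84.160.0/20 (H1) depth=20
  ? 161.48.133.244  path d0:H0→d1:-→d2:-→d3:-→d4:-→d5:-→d6:-→d7:-→d8:-→d9:-→d10:-→d11:-→d12:H1→d13:-  best=H1
  ? 206.170.113.140  path d0:H0→d1:-  best=H0
  - 145.84.160.0/20 clear@20
  + 161.54.206.130/32 (H0) depth=32
  ? 145.84.1.70  path d0:H0→d1:-→d2:-→d3:-→d4:-→d5:-→d6:-→d7:-→d8:-→d9:-→d10:-→d11:-→d12:-→d13:-→d14:-→d15:-→d16:H0  best=H0
  ? 161.54.201.207  path d0:H0→d1:-→d2:-→d3:-→d4:-→d5:-→d6:-→d7:-→d8:-→d9:-→d10:-→d11:-→d12:H1→d13:-→d14:-→d15:-→d16:-→d17:-→d18:-→d19:-→d20:-→d21:H2  best=H2
  ? 145.84.1.249  path d0:H0→d1:-→d2:-→d3:-→d4:-→d5:-→d6:-→d7:-→d8:-→d9:-→d10:-→d11:-→d12:-→d13:-→d14:-→d15:-→d16:H0  best=H0
  ? 145.84.161.22  path d0:H0→d1:-→d2:-→d3:-→d4:-→d5:-→d6:-→d7:-→d8:-→d9:-→d10:-→d11:-→d12:-→d13:-→d14:-→d15:-→d16:H0→d17:-→d18:-→d19:-→d20:-→d21:-→d22:-→d23:-→d24:-→d25:-→d26:-→d27:-→d28:-→d29:-→d30:-→d31:-→d32:H2  best=H2
  - 161.54.206.130/32 clear@32
  ? 145.84.161.22  path d0:H0→d1:-→d2:-→d3:-→d4:-→d5:-→d6:-→d7:-→d8:-→d9:-→d10:-→d11:-→d12:-→d13:-→d14:-→d15:-→d16:H0→d17:-→d18:-→d19:-→d20:-→d21:-→d22:-→d23:-→d24:-→d25:-→d26:-→d27:-→d28:-→d29:-→d30:-→d31:-→d32:H2  best=H2
  - 0.0.0.0/0 clear@0
  - 145.84.161.22/32 clear@32
  ? 145.84.0.26  path d0:-→d1:-→d2:-→d3:-→d4:-→d5:-→d6:-→d7:-→d8:-→d9:-→d10:-→d11:-→d12:-→d13:-→d14:-→d15:-→d16:H0  best=H0
  + 161.54.204.0/22 (H2) depth=22
  ? 161.54.200.250  path d0:-→d1:-→d2:-→d3:-→d4:-→d5:-→d6:-→d7:-→d8:-→d9:-→d10:-→d11:-→d12:H1→d13:-→d14:-→d15:-→d16:-→d17:-→d18:-→d19:-→d20:-→d21:H2  best=H2
  ? 145.84.48.7  path d0:-→d1:-→d2:-→d3:-→d4:-→d5:-→d6:-→d7:-→d8:-→d9:-→d10:-→d11:-→d12:-→d13:-→d14:-→d15:-→d16:H0  best=H0
  - 161.54.204.0/22 clear@22
  ? 145.84.0.0  path d0:-→d1:-→d2:-→d3:-→d4:-→d5:-→d6:-→d7:-→d8:-→d9:-→d10:-→d11:-→d12:-→d13:-→d14:-→d15:-→d16:H0  best=H0
  + 161.54.204.0/22 (H2) depth=22

== LOOKUPS ==
["H2","H2","H2","H2","H1","H0","no-route","no-route","H2","H1","H1","H1","H0","H0","H2","H0","H2","H2","H0","H2","H0","H0"]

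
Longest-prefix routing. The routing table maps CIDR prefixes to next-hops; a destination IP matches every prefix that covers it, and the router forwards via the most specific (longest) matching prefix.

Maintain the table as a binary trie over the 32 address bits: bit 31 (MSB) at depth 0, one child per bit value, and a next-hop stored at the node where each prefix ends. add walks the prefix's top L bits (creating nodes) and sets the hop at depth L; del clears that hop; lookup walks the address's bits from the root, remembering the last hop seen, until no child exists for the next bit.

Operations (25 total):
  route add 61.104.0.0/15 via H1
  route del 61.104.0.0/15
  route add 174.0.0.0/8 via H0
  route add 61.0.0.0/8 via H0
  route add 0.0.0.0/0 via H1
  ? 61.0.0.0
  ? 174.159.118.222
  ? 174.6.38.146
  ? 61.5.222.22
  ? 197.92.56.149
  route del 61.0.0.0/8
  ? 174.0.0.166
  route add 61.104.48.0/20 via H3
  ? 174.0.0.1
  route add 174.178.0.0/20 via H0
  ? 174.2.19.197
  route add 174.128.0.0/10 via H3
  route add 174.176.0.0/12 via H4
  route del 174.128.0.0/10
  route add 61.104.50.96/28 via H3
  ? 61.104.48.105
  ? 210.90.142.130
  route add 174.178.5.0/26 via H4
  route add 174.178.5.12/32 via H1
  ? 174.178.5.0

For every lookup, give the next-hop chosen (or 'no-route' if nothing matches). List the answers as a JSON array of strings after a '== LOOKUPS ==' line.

Apply in order:
  + 61.104.0.0/15 (H1) depth=15
  - 61.104.0.0/15 clear@15
  + 174.0.0.0/8 (H0) depth=8
  + 61.0.0.0/8 (H0) depth=8
  + 0.0.0.0/0 (H1) depth=0
  Q 61.0.0.0: descend 001111010 ; hops seen [H1,H0] ; pick H0
  Q 174.159.118.222: descend 10101110 ; hops seen [H1,H0] ; pick H0
  Q 174.6.38.146: descend 10101110 ; hops seen [H1,H0] ; pick H0
  Q 61.5.222.22: descend 001111010 ; hops seen [H1,H0] ; pick H0
  Q 197.92.56.149: descend 1 ; hops seen [H1] ; pick H1
  - 61.0.0.0/8 clear@8
  Q 174.0.0.166: descend 10101110 ; hops seen [H1,H0] ; pick H0
  + 61.104.48.0/20 (H3) depth=20
  Q 174.0.0.1: descend 10101110 ; hops seen [H1,H0] ; pick H0
  + 174.178.0.0/20 (H0) depth=20
  Q 174.2.19.197: descend 10101110 ; hops seen [H1,H0] ; pick H0
  + 174.128.0.0/10 (H3) depth=10
  + 174.176.0.0/12 (H4) depth=12
  - 174.128.0.0/10 clear@10
  + 61.104.50.96/28 (H3) depth=28
  Q 61.104.48.105: descend 0011110101101000001100 ; hops seen [H1,H3] ; pick H3
  Q 210.90.142.130: descend 1 ; hops seen [H1] ; pick H1
  + 174.178.5.0/26 (H4) depth=26
  + 174.178.5.12/32 (H1) depth=32
  Q 174.178.5.0: descend 1010111010110010000001010000 ; hops seen [H1,H0,H4,H0,H4] ; pick H4

== LOOKUPS ==
["H0","H0","H0","H0","H1","H0","H0","H0","H3","H1","H4"]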